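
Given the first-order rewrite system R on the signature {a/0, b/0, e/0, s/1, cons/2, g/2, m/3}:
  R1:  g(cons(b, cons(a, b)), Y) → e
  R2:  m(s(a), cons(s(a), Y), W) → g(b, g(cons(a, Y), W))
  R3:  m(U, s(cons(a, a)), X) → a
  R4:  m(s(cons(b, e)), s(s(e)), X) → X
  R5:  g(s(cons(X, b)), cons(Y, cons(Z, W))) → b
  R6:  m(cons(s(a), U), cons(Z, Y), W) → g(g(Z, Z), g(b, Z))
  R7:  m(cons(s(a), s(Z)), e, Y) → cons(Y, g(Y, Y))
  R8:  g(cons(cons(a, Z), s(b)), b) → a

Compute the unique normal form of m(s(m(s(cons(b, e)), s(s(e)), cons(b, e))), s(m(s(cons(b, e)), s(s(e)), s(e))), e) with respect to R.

e

1. m(s(m(s(cons(b, e)), s(s(e)), cons(b, e))), s(m(s(cons(b, e)), s(s(e)), s(e))), e)  →  m(s(cons(b, e)), s(m(s(cons(b, e)), s(s(e)), s(e))), e)   [R4 at 1.1]
2. m(s(cons(b, e)), s(m(s(cons(b, e)), s(s(e)), s(e))), e)  →  m(s(cons(b, e)), s(s(e)), e)   [R4 at 2.1]
3. m(s(cons(b, e)), s(s(e)), e)  →  e   [R4 at ε]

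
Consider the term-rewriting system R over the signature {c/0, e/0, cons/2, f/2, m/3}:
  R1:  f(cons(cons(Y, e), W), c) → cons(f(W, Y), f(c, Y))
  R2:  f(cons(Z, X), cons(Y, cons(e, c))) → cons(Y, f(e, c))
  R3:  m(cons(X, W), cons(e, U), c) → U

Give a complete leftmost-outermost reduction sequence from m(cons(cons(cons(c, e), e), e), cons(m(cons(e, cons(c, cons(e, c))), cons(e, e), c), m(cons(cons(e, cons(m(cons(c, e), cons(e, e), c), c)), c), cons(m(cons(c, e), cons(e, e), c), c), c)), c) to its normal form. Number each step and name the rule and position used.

c

1. m(cons(cons(cons(c, e), e), e), cons(m(cons(e, cons(c, cons(e, c))), cons(e, e), c), m(cons(cons(e, cons(m(cons(c, e), cons(e, e), c), c)), c), cons(m(cons(c, e), cons(e, e), c), c), c)), c)  →  m(cons(cons(cons(c, e), e), e), cons(e, m(cons(cons(e, cons(m(cons(c, e), cons(e, e), c), c)), c), cons(m(cons(c, e), cons(e, e), c), c), c)), c)   [R3 at 2.1]
2. m(cons(cons(cons(c, e), e), e), cons(e, m(cons(cons(e, cons(m(cons(c, e), cons(e, e), c), c)), c), cons(m(cons(c, e), cons(e, e), c), c), c)), c)  →  m(cons(cons(e, cons(m(cons(c, e), cons(e, e), c), c)), c), cons(m(cons(c, e), cons(e, e), c), c), c)   [R3 at ε]
3. m(cons(cons(e, cons(m(cons(c, e), cons(e, e), c), c)), c), cons(m(cons(c, e), cons(e, e), c), c), c)  →  m(cons(cons(e, cons(e, c)), c), cons(m(cons(c, e), cons(e, e), c), c), c)   [R3 at 1.1.2.1]
4. m(cons(cons(e, cons(e, c)), c), cons(m(cons(c, e), cons(e, e), c), c), c)  →  m(cons(cons(e, cons(e, c)), c), cons(e, c), c)   [R3 at 2.1]
5. m(cons(cons(e, cons(e, c)), c), cons(e, c), c)  →  c   [R3 at ε]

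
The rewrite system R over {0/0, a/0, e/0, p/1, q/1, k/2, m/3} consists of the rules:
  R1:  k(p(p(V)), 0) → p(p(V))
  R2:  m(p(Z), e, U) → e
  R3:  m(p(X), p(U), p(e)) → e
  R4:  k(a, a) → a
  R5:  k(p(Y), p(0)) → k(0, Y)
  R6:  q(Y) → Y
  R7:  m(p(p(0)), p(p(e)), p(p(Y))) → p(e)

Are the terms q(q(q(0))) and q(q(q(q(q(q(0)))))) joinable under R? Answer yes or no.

Reduce t₁ = q(q(q(0))):
1. q(q(q(0)))  →  q(q(0))   [R6 at ε]
2. q(q(0))  →  q(0)   [R6 at ε]
3. q(0)  →  0   [R6 at ε]

Reduce t₂ = q(q(q(q(q(q(0)))))):
1. q(q(q(q(q(q(0))))))  →  q(q(q(q(q(0)))))   [R6 at ε]
2. q(q(q(q(q(0)))))  →  q(q(q(q(0))))   [R6 at ε]
3. q(q(q(q(0))))  →  q(q(q(0)))   [R6 at ε]
4. q(q(q(0)))  →  q(q(0))   [R6 at ε]
5. q(q(0))  →  q(0)   [R6 at ε]
6. q(0)  →  0   [R6 at ε]

yes — NF(t₁) = 0, NF(t₂) = 0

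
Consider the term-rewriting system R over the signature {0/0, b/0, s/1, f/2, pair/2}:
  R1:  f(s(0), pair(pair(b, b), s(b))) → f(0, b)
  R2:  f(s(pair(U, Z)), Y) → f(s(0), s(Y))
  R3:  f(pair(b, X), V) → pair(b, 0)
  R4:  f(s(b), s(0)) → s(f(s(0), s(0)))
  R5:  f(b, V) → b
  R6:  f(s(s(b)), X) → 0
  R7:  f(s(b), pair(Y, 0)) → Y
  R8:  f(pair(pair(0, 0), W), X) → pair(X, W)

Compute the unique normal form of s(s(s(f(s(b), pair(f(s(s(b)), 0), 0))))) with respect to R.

1. s(s(s(f(s(b), pair(f(s(s(b)), 0), 0)))))  →  s(s(s(f(s(s(b)), 0))))   [R7 at 1.1.1]
2. s(s(s(f(s(s(b)), 0))))  →  s(s(s(0)))   [R6 at 1.1.1]

s(s(s(0)))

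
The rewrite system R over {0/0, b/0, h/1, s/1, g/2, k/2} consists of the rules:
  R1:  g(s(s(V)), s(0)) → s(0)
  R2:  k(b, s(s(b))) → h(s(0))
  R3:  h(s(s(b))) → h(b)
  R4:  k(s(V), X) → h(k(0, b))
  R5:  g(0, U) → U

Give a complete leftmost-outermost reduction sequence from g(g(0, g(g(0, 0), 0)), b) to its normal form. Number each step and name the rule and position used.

b

1. g(g(0, g(g(0, 0), 0)), b)  →  g(g(g(0, 0), 0), b)   [R5 at 1]
2. g(g(g(0, 0), 0), b)  →  g(g(0, 0), b)   [R5 at 1.1]
3. g(g(0, 0), b)  →  g(0, b)   [R5 at 1]
4. g(0, b)  →  b   [R5 at ε]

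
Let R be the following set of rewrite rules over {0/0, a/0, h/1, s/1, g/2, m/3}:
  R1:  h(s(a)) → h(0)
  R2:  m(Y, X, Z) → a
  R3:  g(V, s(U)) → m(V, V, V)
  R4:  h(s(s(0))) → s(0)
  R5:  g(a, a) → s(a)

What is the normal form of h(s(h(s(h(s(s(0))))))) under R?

1. h(s(h(s(h(s(s(0)))))))  →  h(s(h(s(s(0)))))   [R4 at 1.1.1.1]
2. h(s(h(s(s(0)))))  →  h(s(s(0)))   [R4 at 1.1]
3. h(s(s(0)))  →  s(0)   [R4 at ε]

s(0)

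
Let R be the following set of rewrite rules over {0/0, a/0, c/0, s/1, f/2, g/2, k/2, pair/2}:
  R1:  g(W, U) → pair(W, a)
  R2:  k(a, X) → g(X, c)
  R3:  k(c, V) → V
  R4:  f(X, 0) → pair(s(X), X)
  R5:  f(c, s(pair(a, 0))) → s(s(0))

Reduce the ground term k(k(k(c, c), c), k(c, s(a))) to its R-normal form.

1. k(k(k(c, c), c), k(c, s(a)))  →  k(k(c, c), k(c, s(a)))   [R3 at 1.1]
2. k(k(c, c), k(c, s(a)))  →  k(c, k(c, s(a)))   [R3 at 1]
3. k(c, k(c, s(a)))  →  k(c, s(a))   [R3 at ε]
4. k(c, s(a))  →  s(a)   [R3 at ε]

s(a)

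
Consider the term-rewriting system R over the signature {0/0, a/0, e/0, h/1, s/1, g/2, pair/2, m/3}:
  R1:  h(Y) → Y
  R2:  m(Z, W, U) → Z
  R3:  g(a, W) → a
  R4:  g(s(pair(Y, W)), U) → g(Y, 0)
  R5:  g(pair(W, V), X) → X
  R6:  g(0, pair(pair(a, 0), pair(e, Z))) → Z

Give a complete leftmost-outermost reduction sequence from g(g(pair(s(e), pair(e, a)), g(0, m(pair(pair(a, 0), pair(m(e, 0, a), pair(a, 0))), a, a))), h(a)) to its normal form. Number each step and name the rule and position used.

a

1. g(g(pair(s(e), pair(e, a)), g(0, m(pair(pair(a, 0), pair(m(e, 0, a), pair(a, 0))), a, a))), h(a))  →  g(g(0, m(pair(pair(a, 0), pair(m(e, 0, a), pair(a, 0))), a, a)), h(a))   [R5 at 1]
2. g(g(0, m(pair(pair(a, 0), pair(m(e, 0, a), pair(a, 0))), a, a)), h(a))  →  g(g(0, pair(pair(a, 0), pair(m(e, 0, a), pair(a, 0)))), h(a))   [R2 at 1.2]
3. g(g(0, pair(pair(a, 0), pair(m(e, 0, a), pair(a, 0)))), h(a))  →  g(g(0, pair(pair(a, 0), pair(e, pair(a, 0)))), h(a))   [R2 at 1.2.2.1]
4. g(g(0, pair(pair(a, 0), pair(e, pair(a, 0)))), h(a))  →  g(pair(a, 0), h(a))   [R6 at 1]
5. g(pair(a, 0), h(a))  →  h(a)   [R5 at ε]
6. h(a)  →  a   [R1 at ε]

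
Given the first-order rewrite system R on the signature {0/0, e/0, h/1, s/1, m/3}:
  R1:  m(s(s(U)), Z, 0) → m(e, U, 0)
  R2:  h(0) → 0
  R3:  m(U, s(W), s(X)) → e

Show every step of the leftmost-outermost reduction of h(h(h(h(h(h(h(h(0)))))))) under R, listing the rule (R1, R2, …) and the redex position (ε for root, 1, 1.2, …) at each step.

0

1. h(h(h(h(h(h(h(h(0))))))))  →  h(h(h(h(h(h(h(0)))))))   [R2 at 1.1.1.1.1.1.1]
2. h(h(h(h(h(h(h(0)))))))  →  h(h(h(h(h(h(0))))))   [R2 at 1.1.1.1.1.1]
3. h(h(h(h(h(h(0))))))  →  h(h(h(h(h(0)))))   [R2 at 1.1.1.1.1]
4. h(h(h(h(h(0)))))  →  h(h(h(h(0))))   [R2 at 1.1.1.1]
5. h(h(h(h(0))))  →  h(h(h(0)))   [R2 at 1.1.1]
6. h(h(h(0)))  →  h(h(0))   [R2 at 1.1]
7. h(h(0))  →  h(0)   [R2 at 1]
8. h(0)  →  0   [R2 at ε]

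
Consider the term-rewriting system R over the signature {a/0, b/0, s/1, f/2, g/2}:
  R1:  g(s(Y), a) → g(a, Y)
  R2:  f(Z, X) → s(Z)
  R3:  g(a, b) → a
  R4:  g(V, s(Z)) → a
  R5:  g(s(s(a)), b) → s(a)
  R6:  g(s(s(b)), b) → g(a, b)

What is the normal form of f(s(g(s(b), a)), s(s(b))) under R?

1. f(s(g(s(b), a)), s(s(b)))  →  s(s(g(s(b), a)))   [R2 at ε]
2. s(s(g(s(b), a)))  →  s(s(g(a, b)))   [R1 at 1.1]
3. s(s(g(a, b)))  →  s(s(a))   [R3 at 1.1]

s(s(a))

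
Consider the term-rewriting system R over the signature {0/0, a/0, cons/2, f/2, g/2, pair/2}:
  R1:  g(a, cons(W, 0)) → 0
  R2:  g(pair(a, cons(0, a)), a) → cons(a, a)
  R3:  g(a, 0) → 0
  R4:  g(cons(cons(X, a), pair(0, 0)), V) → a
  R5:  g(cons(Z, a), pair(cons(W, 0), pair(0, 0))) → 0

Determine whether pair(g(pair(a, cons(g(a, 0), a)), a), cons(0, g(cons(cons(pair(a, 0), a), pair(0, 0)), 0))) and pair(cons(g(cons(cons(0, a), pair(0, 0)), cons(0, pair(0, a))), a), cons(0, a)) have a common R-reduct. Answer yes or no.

yes — NF(t₁) = pair(cons(a, a), cons(0, a)), NF(t₂) = pair(cons(a, a), cons(0, a))

Reduce t₁ = pair(g(pair(a, cons(g(a, 0), a)), a), cons(0, g(cons(cons(pair(a, 0), a), pair(0, 0)), 0))):
1. pair(g(pair(a, cons(g(a, 0), a)), a), cons(0, g(cons(cons(pair(a, 0), a), pair(0, 0)), 0)))  →  pair(g(pair(a, cons(0, a)), a), cons(0, g(cons(cons(pair(a, 0), a), pair(0, 0)), 0)))   [R3 at 1.1.2.1]
2. pair(g(pair(a, cons(0, a)), a), cons(0, g(cons(cons(pair(a, 0), a), pair(0, 0)), 0)))  →  pair(cons(a, a), cons(0, g(cons(cons(pair(a, 0), a), pair(0, 0)), 0)))   [R2 at 1]
3. pair(cons(a, a), cons(0, g(cons(cons(pair(a, 0), a), pair(0, 0)), 0)))  →  pair(cons(a, a), cons(0, a))   [R4 at 2.2]

Reduce t₂ = pair(cons(g(cons(cons(0, a), pair(0, 0)), cons(0, pair(0, a))), a), cons(0, a)):
1. pair(cons(g(cons(cons(0, a), pair(0, 0)), cons(0, pair(0, a))), a), cons(0, a))  →  pair(cons(a, a), cons(0, a))   [R4 at 1.1]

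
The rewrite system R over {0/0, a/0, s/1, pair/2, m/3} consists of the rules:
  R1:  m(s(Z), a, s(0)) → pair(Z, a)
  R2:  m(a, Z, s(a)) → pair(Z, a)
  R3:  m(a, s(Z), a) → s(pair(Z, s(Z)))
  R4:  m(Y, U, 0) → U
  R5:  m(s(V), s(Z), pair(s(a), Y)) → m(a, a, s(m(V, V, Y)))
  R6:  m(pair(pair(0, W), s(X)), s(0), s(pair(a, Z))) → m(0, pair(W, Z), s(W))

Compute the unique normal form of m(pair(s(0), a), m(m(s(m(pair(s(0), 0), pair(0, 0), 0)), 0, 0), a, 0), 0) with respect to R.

a

1. m(pair(s(0), a), m(m(s(m(pair(s(0), 0), pair(0, 0), 0)), 0, 0), a, 0), 0)  →  m(m(s(m(pair(s(0), 0), pair(0, 0), 0)), 0, 0), a, 0)   [R4 at ε]
2. m(m(s(m(pair(s(0), 0), pair(0, 0), 0)), 0, 0), a, 0)  →  a   [R4 at ε]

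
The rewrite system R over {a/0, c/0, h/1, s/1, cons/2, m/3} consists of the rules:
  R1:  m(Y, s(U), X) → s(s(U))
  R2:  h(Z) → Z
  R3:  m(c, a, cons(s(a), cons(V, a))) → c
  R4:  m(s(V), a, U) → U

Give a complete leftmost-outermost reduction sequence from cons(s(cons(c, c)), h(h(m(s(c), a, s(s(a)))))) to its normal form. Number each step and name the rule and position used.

1. cons(s(cons(c, c)), h(h(m(s(c), a, s(s(a))))))  →  cons(s(cons(c, c)), h(m(s(c), a, s(s(a)))))   [R2 at 2]
2. cons(s(cons(c, c)), h(m(s(c), a, s(s(a)))))  →  cons(s(cons(c, c)), m(s(c), a, s(s(a))))   [R2 at 2]
3. cons(s(cons(c, c)), m(s(c), a, s(s(a))))  →  cons(s(cons(c, c)), s(s(a)))   [R4 at 2]

cons(s(cons(c, c)), s(s(a)))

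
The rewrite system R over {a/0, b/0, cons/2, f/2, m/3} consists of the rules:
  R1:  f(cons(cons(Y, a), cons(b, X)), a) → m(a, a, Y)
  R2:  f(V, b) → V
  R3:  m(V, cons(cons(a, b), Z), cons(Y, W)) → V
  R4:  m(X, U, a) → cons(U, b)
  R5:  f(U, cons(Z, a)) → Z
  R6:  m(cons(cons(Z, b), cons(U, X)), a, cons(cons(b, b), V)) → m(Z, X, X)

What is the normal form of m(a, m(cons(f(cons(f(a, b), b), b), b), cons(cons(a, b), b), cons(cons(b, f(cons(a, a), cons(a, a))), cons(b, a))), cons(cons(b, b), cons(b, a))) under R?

a

1. m(a, m(cons(f(cons(f(a, b), b), b), b), cons(cons(a, b), b), cons(cons(b, f(cons(a, a), cons(a, a))), cons(b, a))), cons(cons(b, b), cons(b, a)))  →  m(a, cons(f(cons(f(a, b), b), b), b), cons(cons(b, b), cons(b, a)))   [R3 at 2]
2. m(a, cons(f(cons(f(a, b), b), b), b), cons(cons(b, b), cons(b, a)))  →  m(a, cons(cons(f(a, b), b), b), cons(cons(b, b), cons(b, a)))   [R2 at 2.1]
3. m(a, cons(cons(f(a, b), b), b), cons(cons(b, b), cons(b, a)))  →  m(a, cons(cons(a, b), b), cons(cons(b, b), cons(b, a)))   [R2 at 2.1.1]
4. m(a, cons(cons(a, b), b), cons(cons(b, b), cons(b, a)))  →  a   [R3 at ε]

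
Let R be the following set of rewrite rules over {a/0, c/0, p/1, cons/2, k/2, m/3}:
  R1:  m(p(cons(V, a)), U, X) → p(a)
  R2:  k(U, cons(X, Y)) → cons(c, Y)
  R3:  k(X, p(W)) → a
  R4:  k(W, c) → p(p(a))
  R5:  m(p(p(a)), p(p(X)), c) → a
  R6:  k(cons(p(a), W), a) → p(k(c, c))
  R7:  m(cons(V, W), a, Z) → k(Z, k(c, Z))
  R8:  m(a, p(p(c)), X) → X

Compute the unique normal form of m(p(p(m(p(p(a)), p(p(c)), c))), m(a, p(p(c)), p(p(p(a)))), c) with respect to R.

1. m(p(p(m(p(p(a)), p(p(c)), c))), m(a, p(p(c)), p(p(p(a)))), c)  →  m(p(p(a)), m(a, p(p(c)), p(p(p(a)))), c)   [R5 at 1.1.1]
2. m(p(p(a)), m(a, p(p(c)), p(p(p(a)))), c)  →  m(p(p(a)), p(p(p(a))), c)   [R8 at 2]
3. m(p(p(a)), p(p(p(a))), c)  →  a   [R5 at ε]

a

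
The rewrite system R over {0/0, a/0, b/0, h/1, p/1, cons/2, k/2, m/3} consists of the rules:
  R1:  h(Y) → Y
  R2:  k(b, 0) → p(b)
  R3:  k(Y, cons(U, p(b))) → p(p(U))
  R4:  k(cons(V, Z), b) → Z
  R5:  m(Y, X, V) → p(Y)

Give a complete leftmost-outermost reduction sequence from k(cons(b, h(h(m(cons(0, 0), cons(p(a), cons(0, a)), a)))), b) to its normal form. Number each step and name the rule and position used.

1. k(cons(b, h(h(m(cons(0, 0), cons(p(a), cons(0, a)), a)))), b)  →  h(h(m(cons(0, 0), cons(p(a), cons(0, a)), a)))   [R4 at ε]
2. h(h(m(cons(0, 0), cons(p(a), cons(0, a)), a)))  →  h(m(cons(0, 0), cons(p(a), cons(0, a)), a))   [R1 at ε]
3. h(m(cons(0, 0), cons(p(a), cons(0, a)), a))  →  m(cons(0, 0), cons(p(a), cons(0, a)), a)   [R1 at ε]
4. m(cons(0, 0), cons(p(a), cons(0, a)), a)  →  p(cons(0, 0))   [R5 at ε]

p(cons(0, 0))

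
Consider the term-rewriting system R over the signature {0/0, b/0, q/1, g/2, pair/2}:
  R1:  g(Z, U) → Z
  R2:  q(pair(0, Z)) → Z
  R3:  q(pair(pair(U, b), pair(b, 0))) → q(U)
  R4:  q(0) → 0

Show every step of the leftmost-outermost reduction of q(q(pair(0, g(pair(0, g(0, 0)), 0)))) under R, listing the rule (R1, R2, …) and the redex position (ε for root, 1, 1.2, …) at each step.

1. q(q(pair(0, g(pair(0, g(0, 0)), 0))))  →  q(g(pair(0, g(0, 0)), 0))   [R2 at 1]
2. q(g(pair(0, g(0, 0)), 0))  →  q(pair(0, g(0, 0)))   [R1 at 1]
3. q(pair(0, g(0, 0)))  →  g(0, 0)   [R2 at ε]
4. g(0, 0)  →  0   [R1 at ε]

0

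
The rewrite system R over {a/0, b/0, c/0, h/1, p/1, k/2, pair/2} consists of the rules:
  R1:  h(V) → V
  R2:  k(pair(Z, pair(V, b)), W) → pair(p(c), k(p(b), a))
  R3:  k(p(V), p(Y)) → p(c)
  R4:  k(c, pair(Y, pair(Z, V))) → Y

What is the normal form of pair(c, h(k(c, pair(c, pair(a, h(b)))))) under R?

1. pair(c, h(k(c, pair(c, pair(a, h(b))))))  →  pair(c, k(c, pair(c, pair(a, h(b)))))   [R1 at 2]
2. pair(c, k(c, pair(c, pair(a, h(b)))))  →  pair(c, c)   [R4 at 2]

pair(c, c)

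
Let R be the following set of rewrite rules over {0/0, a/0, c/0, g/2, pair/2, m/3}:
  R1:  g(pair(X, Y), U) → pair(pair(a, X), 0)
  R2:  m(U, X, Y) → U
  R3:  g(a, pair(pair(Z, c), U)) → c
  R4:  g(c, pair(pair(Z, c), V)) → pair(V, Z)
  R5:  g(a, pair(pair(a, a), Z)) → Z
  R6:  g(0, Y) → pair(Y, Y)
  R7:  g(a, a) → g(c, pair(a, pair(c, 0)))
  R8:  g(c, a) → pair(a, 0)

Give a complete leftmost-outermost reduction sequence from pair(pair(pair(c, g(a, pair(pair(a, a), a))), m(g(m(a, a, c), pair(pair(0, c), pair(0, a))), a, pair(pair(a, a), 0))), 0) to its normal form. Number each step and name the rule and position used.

pair(pair(pair(c, a), c), 0)

1. pair(pair(pair(c, g(a, pair(pair(a, a), a))), m(g(m(a, a, c), pair(pair(0, c), pair(0, a))), a, pair(pair(a, a), 0))), 0)  →  pair(pair(pair(c, a), m(g(m(a, a, c), pair(pair(0, c), pair(0, a))), a, pair(pair(a, a), 0))), 0)   [R5 at 1.1.2]
2. pair(pair(pair(c, a), m(g(m(a, a, c), pair(pair(0, c), pair(0, a))), a, pair(pair(a, a), 0))), 0)  →  pair(pair(pair(c, a), g(m(a, a, c), pair(pair(0, c), pair(0, a)))), 0)   [R2 at 1.2]
3. pair(pair(pair(c, a), g(m(a, a, c), pair(pair(0, c), pair(0, a)))), 0)  →  pair(pair(pair(c, a), g(a, pair(pair(0, c), pair(0, a)))), 0)   [R2 at 1.2.1]
4. pair(pair(pair(c, a), g(a, pair(pair(0, c), pair(0, a)))), 0)  →  pair(pair(pair(c, a), c), 0)   [R3 at 1.2]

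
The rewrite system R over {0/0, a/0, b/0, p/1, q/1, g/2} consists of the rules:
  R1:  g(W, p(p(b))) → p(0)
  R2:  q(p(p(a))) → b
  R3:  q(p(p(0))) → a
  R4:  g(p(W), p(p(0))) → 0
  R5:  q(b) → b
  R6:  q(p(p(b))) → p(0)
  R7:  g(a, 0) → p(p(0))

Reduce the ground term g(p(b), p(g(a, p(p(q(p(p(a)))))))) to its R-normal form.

0

1. g(p(b), p(g(a, p(p(q(p(p(a))))))))  →  g(p(b), p(g(a, p(p(b)))))   [R2 at 2.1.2.1.1]
2. g(p(b), p(g(a, p(p(b)))))  →  g(p(b), p(p(0)))   [R1 at 2.1]
3. g(p(b), p(p(0)))  →  0   [R4 at ε]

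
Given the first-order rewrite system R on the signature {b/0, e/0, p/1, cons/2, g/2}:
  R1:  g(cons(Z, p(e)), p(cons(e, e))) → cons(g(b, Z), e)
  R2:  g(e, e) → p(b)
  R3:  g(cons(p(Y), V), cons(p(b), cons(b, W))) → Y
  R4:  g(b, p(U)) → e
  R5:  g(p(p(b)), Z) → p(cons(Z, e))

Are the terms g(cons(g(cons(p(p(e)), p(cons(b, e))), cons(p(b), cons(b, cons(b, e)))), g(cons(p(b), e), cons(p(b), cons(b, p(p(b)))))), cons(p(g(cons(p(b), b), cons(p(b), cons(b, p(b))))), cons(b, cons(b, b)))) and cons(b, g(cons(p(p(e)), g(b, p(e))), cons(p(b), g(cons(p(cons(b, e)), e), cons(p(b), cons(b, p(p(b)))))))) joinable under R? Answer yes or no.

no — NF(t₁) = e, NF(t₂) = cons(b, p(e))

Reduce t₁ = g(cons(g(cons(p(p(e)), p(cons(b, e))), cons(p(b), cons(b, cons(b, e)))), g(cons(p(b), e), cons(p(b), cons(b, p(p(b)))))), cons(p(g(cons(p(b), b), cons(p(b), cons(b, p(b))))), cons(b, cons(b, b)))):
1. g(cons(g(cons(p(p(e)), p(cons(b, e))), cons(p(b), cons(b, cons(b, e)))), g(cons(p(b), e), cons(p(b), cons(b, p(p(b)))))), cons(p(g(cons(p(b), b), cons(p(b), cons(b, p(b))))), cons(b, cons(b, b))))  →  g(cons(p(e), g(cons(p(b), e), cons(p(b), cons(b, p(p(b)))))), cons(p(g(cons(p(b), b), cons(p(b), cons(b, p(b))))), cons(b, cons(b, b))))   [R3 at 1.1]
2. g(cons(p(e), g(cons(p(b), e), cons(p(b), cons(b, p(p(b)))))), cons(p(g(cons(p(b), b), cons(p(b), cons(b, p(b))))), cons(b, cons(b, b))))  →  g(cons(p(e), b), cons(p(g(cons(p(b), b), cons(p(b), cons(b, p(b))))), cons(b, cons(b, b))))   [R3 at 1.2]
3. g(cons(p(e), b), cons(p(g(cons(p(b), b), cons(p(b), cons(b, p(b))))), cons(b, cons(b, b))))  →  g(cons(p(e), b), cons(p(b), cons(b, cons(b, b))))   [R3 at 2.1.1]
4. g(cons(p(e), b), cons(p(b), cons(b, cons(b, b))))  →  e   [R3 at ε]

Reduce t₂ = cons(b, g(cons(p(p(e)), g(b, p(e))), cons(p(b), g(cons(p(cons(b, e)), e), cons(p(b), cons(b, p(p(b)))))))):
1. cons(b, g(cons(p(p(e)), g(b, p(e))), cons(p(b), g(cons(p(cons(b, e)), e), cons(p(b), cons(b, p(p(b))))))))  →  cons(b, g(cons(p(p(e)), e), cons(p(b), g(cons(p(cons(b, e)), e), cons(p(b), cons(b, p(p(b))))))))   [R4 at 2.1.2]
2. cons(b, g(cons(p(p(e)), e), cons(p(b), g(cons(p(cons(b, e)), e), cons(p(b), cons(b, p(p(b))))))))  →  cons(b, g(cons(p(p(e)), e), cons(p(b), cons(b, e))))   [R3 at 2.2.2]
3. cons(b, g(cons(p(p(e)), e), cons(p(b), cons(b, e))))  →  cons(b, p(e))   [R3 at 2]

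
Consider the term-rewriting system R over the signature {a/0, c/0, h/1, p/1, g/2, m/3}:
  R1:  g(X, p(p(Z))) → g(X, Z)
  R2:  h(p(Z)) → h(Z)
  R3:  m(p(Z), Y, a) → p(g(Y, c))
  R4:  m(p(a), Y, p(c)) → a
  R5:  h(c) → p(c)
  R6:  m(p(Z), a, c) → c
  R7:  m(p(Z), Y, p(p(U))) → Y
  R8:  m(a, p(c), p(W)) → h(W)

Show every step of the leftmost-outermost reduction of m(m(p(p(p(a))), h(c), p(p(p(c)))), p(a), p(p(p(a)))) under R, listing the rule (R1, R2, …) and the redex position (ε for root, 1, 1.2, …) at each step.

p(a)

1. m(m(p(p(p(a))), h(c), p(p(p(c)))), p(a), p(p(p(a))))  →  m(h(c), p(a), p(p(p(a))))   [R7 at 1]
2. m(h(c), p(a), p(p(p(a))))  →  m(p(c), p(a), p(p(p(a))))   [R5 at 1]
3. m(p(c), p(a), p(p(p(a))))  →  p(a)   [R7 at ε]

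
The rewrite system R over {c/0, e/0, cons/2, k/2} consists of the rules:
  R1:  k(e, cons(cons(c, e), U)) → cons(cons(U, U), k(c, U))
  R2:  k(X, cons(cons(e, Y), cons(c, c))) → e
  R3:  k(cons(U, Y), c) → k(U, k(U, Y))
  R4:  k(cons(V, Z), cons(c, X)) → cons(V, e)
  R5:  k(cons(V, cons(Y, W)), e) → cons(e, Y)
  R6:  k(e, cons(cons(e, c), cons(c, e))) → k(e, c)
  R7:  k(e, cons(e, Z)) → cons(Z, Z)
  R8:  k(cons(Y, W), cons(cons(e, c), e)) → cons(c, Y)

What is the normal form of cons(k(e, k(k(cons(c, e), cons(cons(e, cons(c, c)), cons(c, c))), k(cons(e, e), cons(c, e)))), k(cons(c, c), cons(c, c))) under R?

cons(cons(e, e), cons(c, e))

1. cons(k(e, k(k(cons(c, e), cons(cons(e, cons(c, c)), cons(c, c))), k(cons(e, e), cons(c, e)))), k(cons(c, c), cons(c, c)))  →  cons(k(e, k(e, k(cons(e, e), cons(c, e)))), k(cons(c, c), cons(c, c)))   [R2 at 1.2.1]
2. cons(k(e, k(e, k(cons(e, e), cons(c, e)))), k(cons(c, c), cons(c, c)))  →  cons(k(e, k(e, cons(e, e))), k(cons(c, c), cons(c, c)))   [R4 at 1.2.2]
3. cons(k(e, k(e, cons(e, e))), k(cons(c, c), cons(c, c)))  →  cons(k(e, cons(e, e)), k(cons(c, c), cons(c, c)))   [R7 at 1.2]
4. cons(k(e, cons(e, e)), k(cons(c, c), cons(c, c)))  →  cons(cons(e, e), k(cons(c, c), cons(c, c)))   [R7 at 1]
5. cons(cons(e, e), k(cons(c, c), cons(c, c)))  →  cons(cons(e, e), cons(c, e))   [R4 at 2]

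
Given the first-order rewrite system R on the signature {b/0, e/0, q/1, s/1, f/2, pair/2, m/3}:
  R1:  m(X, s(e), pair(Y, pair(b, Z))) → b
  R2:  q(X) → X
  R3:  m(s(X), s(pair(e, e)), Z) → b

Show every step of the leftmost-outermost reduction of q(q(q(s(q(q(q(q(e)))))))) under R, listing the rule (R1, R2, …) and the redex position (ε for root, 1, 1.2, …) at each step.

1. q(q(q(s(q(q(q(q(e))))))))  →  q(q(s(q(q(q(q(e)))))))   [R2 at ε]
2. q(q(s(q(q(q(q(e)))))))  →  q(s(q(q(q(q(e))))))   [R2 at ε]
3. q(s(q(q(q(q(e))))))  →  s(q(q(q(q(e)))))   [R2 at ε]
4. s(q(q(q(q(e)))))  →  s(q(q(q(e))))   [R2 at 1]
5. s(q(q(q(e))))  →  s(q(q(e)))   [R2 at 1]
6. s(q(q(e)))  →  s(q(e))   [R2 at 1]
7. s(q(e))  →  s(e)   [R2 at 1]

s(e)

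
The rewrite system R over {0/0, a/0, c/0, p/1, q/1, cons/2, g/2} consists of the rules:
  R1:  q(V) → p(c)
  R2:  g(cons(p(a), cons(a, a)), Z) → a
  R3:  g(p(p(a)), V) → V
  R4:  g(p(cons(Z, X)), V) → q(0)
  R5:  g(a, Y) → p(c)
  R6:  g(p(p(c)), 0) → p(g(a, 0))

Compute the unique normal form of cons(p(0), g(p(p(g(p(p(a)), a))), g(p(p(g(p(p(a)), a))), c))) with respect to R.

1. cons(p(0), g(p(p(g(p(p(a)), a))), g(p(p(g(p(p(a)), a))), c)))  →  cons(p(0), g(p(p(a)), g(p(p(g(p(p(a)), a))), c)))   [R3 at 2.1.1.1]
2. cons(p(0), g(p(p(a)), g(p(p(g(p(p(a)), a))), c)))  →  cons(p(0), g(p(p(g(p(p(a)), a))), c))   [R3 at 2]
3. cons(p(0), g(p(p(g(p(p(a)), a))), c))  →  cons(p(0), g(p(p(a)), c))   [R3 at 2.1.1.1]
4. cons(p(0), g(p(p(a)), c))  →  cons(p(0), c)   [R3 at 2]

cons(p(0), c)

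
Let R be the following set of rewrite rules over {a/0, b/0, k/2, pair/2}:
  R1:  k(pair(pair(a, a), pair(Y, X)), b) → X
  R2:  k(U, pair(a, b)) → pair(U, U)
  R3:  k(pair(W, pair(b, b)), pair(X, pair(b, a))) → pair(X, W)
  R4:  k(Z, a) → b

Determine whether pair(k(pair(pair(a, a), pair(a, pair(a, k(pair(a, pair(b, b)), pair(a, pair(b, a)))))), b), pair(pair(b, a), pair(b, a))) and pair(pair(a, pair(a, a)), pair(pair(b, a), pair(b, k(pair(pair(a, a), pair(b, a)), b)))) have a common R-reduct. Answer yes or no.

Reduce t₁ = pair(k(pair(pair(a, a), pair(a, pair(a, k(pair(a, pair(b, b)), pair(a, pair(b, a)))))), b), pair(pair(b, a), pair(b, a))):
1. pair(k(pair(pair(a, a), pair(a, pair(a, k(pair(a, pair(b, b)), pair(a, pair(b, a)))))), b), pair(pair(b, a), pair(b, a)))  →  pair(pair(a, k(pair(a, pair(b, b)), pair(a, pair(b, a)))), pair(pair(b, a), pair(b, a)))   [R1 at 1]
2. pair(pair(a, k(pair(a, pair(b, b)), pair(a, pair(b, a)))), pair(pair(b, a), pair(b, a)))  →  pair(pair(a, pair(a, a)), pair(pair(b, a), pair(b, a)))   [R3 at 1.2]

Reduce t₂ = pair(pair(a, pair(a, a)), pair(pair(b, a), pair(b, k(pair(pair(a, a), pair(b, a)), b)))):
1. pair(pair(a, pair(a, a)), pair(pair(b, a), pair(b, k(pair(pair(a, a), pair(b, a)), b))))  →  pair(pair(a, pair(a, a)), pair(pair(b, a), pair(b, a)))   [R1 at 2.2.2]

yes — NF(t₁) = pair(pair(a, pair(a, a)), pair(pair(b, a), pair(b, a))), NF(t₂) = pair(pair(a, pair(a, a)), pair(pair(b, a), pair(b, a)))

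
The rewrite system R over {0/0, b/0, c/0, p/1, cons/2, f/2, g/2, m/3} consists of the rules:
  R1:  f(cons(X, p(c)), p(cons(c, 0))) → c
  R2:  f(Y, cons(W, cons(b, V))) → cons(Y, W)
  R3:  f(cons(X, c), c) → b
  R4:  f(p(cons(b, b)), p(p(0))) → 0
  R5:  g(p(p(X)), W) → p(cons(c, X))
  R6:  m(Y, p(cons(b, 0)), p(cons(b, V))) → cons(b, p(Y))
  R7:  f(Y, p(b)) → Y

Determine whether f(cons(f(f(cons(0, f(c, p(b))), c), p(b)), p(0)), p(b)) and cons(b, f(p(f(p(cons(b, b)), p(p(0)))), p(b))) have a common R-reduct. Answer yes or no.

Reduce t₁ = f(cons(f(f(cons(0, f(c, p(b))), c), p(b)), p(0)), p(b)):
1. f(cons(f(f(cons(0, f(c, p(b))), c), p(b)), p(0)), p(b))  →  cons(f(f(cons(0, f(c, p(b))), c), p(b)), p(0))   [R7 at ε]
2. cons(f(f(cons(0, f(c, p(b))), c), p(b)), p(0))  →  cons(f(cons(0, f(c, p(b))), c), p(0))   [R7 at 1]
3. cons(f(cons(0, f(c, p(b))), c), p(0))  →  cons(f(cons(0, c), c), p(0))   [R7 at 1.1.2]
4. cons(f(cons(0, c), c), p(0))  →  cons(b, p(0))   [R3 at 1]

Reduce t₂ = cons(b, f(p(f(p(cons(b, b)), p(p(0)))), p(b))):
1. cons(b, f(p(f(p(cons(b, b)), p(p(0)))), p(b)))  →  cons(b, p(f(p(cons(b, b)), p(p(0)))))   [R7 at 2]
2. cons(b, p(f(p(cons(b, b)), p(p(0)))))  →  cons(b, p(0))   [R4 at 2.1]

yes — NF(t₁) = cons(b, p(0)), NF(t₂) = cons(b, p(0))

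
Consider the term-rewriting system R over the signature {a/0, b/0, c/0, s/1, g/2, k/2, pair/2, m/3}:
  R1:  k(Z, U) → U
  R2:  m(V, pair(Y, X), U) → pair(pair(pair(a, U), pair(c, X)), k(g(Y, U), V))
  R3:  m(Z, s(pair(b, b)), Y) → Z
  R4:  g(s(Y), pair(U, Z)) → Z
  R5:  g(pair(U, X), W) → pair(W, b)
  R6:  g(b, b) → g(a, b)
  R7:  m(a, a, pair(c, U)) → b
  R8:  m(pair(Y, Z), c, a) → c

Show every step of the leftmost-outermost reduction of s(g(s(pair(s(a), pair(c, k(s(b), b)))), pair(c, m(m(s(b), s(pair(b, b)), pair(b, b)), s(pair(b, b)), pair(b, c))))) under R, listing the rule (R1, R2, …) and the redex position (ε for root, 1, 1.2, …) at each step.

s(s(b))

1. s(g(s(pair(s(a), pair(c, k(s(b), b)))), pair(c, m(m(s(b), s(pair(b, b)), pair(b, b)), s(pair(b, b)), pair(b, c)))))  →  s(m(m(s(b), s(pair(b, b)), pair(b, b)), s(pair(b, b)), pair(b, c)))   [R4 at 1]
2. s(m(m(s(b), s(pair(b, b)), pair(b, b)), s(pair(b, b)), pair(b, c)))  →  s(m(s(b), s(pair(b, b)), pair(b, b)))   [R3 at 1]
3. s(m(s(b), s(pair(b, b)), pair(b, b)))  →  s(s(b))   [R3 at 1]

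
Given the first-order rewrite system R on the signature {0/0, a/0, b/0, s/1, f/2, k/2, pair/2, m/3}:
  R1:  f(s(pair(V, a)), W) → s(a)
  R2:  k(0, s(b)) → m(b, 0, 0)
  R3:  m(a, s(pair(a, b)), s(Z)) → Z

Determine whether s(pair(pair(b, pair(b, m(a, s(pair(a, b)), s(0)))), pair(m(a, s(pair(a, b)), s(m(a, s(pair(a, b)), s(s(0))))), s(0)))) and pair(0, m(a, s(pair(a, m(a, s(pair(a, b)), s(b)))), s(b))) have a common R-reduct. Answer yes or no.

Reduce t₁ = s(pair(pair(b, pair(b, m(a, s(pair(a, b)), s(0)))), pair(m(a, s(pair(a, b)), s(m(a, s(pair(a, b)), s(s(0))))), s(0)))):
1. s(pair(pair(b, pair(b, m(a, s(pair(a, b)), s(0)))), pair(m(a, s(pair(a, b)), s(m(a, s(pair(a, b)), s(s(0))))), s(0))))  →  s(pair(pair(b, pair(b, 0)), pair(m(a, s(pair(a, b)), s(m(a, s(pair(a, b)), s(s(0))))), s(0))))   [R3 at 1.1.2.2]
2. s(pair(pair(b, pair(b, 0)), pair(m(a, s(pair(a, b)), s(m(a, s(pair(a, b)), s(s(0))))), s(0))))  →  s(pair(pair(b, pair(b, 0)), pair(m(a, s(pair(a, b)), s(s(0))), s(0))))   [R3 at 1.2.1]
3. s(pair(pair(b, pair(b, 0)), pair(m(a, s(pair(a, b)), s(s(0))), s(0))))  →  s(pair(pair(b, pair(b, 0)), pair(s(0), s(0))))   [R3 at 1.2.1]

Reduce t₂ = pair(0, m(a, s(pair(a, m(a, s(pair(a, b)), s(b)))), s(b))):
1. pair(0, m(a, s(pair(a, m(a, s(pair(a, b)), s(b)))), s(b)))  →  pair(0, m(a, s(pair(a, b)), s(b)))   [R3 at 2.2.1.2]
2. pair(0, m(a, s(pair(a, b)), s(b)))  →  pair(0, b)   [R3 at 2]

no — NF(t₁) = s(pair(pair(b, pair(b, 0)), pair(s(0), s(0)))), NF(t₂) = pair(0, b)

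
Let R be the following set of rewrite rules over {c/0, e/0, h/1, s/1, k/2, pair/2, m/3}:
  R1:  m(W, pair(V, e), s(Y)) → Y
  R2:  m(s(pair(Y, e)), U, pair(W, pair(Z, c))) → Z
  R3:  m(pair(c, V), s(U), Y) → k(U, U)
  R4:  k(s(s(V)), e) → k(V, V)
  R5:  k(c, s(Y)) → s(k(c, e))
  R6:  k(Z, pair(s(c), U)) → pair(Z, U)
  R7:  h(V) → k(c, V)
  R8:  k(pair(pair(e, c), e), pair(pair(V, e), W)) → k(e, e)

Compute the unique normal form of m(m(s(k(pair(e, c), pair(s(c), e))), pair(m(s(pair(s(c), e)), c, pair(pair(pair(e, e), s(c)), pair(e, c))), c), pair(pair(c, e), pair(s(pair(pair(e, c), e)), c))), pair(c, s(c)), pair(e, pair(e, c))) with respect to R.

1. m(m(s(k(pair(e, c), pair(s(c), e))), pair(m(s(pair(s(c), e)), c, pair(pair(pair(e, e), s(c)), pair(e, c))), c), pair(pair(c, e), pair(s(pair(pair(e, c), e)), c))), pair(c, s(c)), pair(e, pair(e, c)))  →  m(m(s(pair(pair(e, c), e)), pair(m(s(pair(s(c), e)), c, pair(pair(pair(e, e), s(c)), pair(e, c))), c), pair(pair(c, e), pair(s(pair(pair(e, c), e)), c))), pair(c, s(c)), pair(e, pair(e, c)))   [R6 at 1.1.1]
2. m(m(s(pair(pair(e, c), e)), pair(m(s(pair(s(c), e)), c, pair(pair(pair(e, e), s(c)), pair(e, c))), c), pair(pair(c, e), pair(s(pair(pair(e, c), e)), c))), pair(c, s(c)), pair(e, pair(e, c)))  →  m(s(pair(pair(e, c), e)), pair(c, s(c)), pair(e, pair(e, c)))   [R2 at 1]
3. m(s(pair(pair(e, c), e)), pair(c, s(c)), pair(e, pair(e, c)))  →  e   [R2 at ε]

e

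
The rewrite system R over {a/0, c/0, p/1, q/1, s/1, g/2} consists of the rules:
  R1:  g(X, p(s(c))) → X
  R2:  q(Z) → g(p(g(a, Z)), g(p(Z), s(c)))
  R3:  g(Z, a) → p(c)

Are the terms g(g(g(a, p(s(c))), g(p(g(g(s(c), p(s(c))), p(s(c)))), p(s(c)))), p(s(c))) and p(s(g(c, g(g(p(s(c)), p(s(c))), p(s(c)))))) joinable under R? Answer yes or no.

no — NF(t₁) = a, NF(t₂) = p(s(c))

Reduce t₁ = g(g(g(a, p(s(c))), g(p(g(g(s(c), p(s(c))), p(s(c)))), p(s(c)))), p(s(c))):
1. g(g(g(a, p(s(c))), g(p(g(g(s(c), p(s(c))), p(s(c)))), p(s(c)))), p(s(c)))  →  g(g(a, p(s(c))), g(p(g(g(s(c), p(s(c))), p(s(c)))), p(s(c))))   [R1 at ε]
2. g(g(a, p(s(c))), g(p(g(g(s(c), p(s(c))), p(s(c)))), p(s(c))))  →  g(a, g(p(g(g(s(c), p(s(c))), p(s(c)))), p(s(c))))   [R1 at 1]
3. g(a, g(p(g(g(s(c), p(s(c))), p(s(c)))), p(s(c))))  →  g(a, p(g(g(s(c), p(s(c))), p(s(c)))))   [R1 at 2]
4. g(a, p(g(g(s(c), p(s(c))), p(s(c)))))  →  g(a, p(g(s(c), p(s(c)))))   [R1 at 2.1]
5. g(a, p(g(s(c), p(s(c)))))  →  g(a, p(s(c)))   [R1 at 2.1]
6. g(a, p(s(c)))  →  a   [R1 at ε]

Reduce t₂ = p(s(g(c, g(g(p(s(c)), p(s(c))), p(s(c)))))):
1. p(s(g(c, g(g(p(s(c)), p(s(c))), p(s(c))))))  →  p(s(g(c, g(p(s(c)), p(s(c))))))   [R1 at 1.1.2]
2. p(s(g(c, g(p(s(c)), p(s(c))))))  →  p(s(g(c, p(s(c)))))   [R1 at 1.1.2]
3. p(s(g(c, p(s(c)))))  →  p(s(c))   [R1 at 1.1]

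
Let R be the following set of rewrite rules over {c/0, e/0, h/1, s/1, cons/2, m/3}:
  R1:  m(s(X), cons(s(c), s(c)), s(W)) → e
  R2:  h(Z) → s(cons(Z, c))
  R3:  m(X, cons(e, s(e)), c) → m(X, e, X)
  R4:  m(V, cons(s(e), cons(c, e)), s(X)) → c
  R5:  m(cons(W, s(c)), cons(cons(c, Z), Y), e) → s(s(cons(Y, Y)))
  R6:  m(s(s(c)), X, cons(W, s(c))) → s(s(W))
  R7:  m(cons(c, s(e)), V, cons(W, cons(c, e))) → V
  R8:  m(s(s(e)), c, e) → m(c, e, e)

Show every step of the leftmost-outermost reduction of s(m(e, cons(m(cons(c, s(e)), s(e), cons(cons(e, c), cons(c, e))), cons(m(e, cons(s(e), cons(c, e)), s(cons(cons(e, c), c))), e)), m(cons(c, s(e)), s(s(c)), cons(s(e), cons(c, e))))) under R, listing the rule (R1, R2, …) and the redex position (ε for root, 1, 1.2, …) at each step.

s(c)

1. s(m(e, cons(m(cons(c, s(e)), s(e), cons(cons(e, c), cons(c, e))), cons(m(e, cons(s(e), cons(c, e)), s(cons(cons(e, c), c))), e)), m(cons(c, s(e)), s(s(c)), cons(s(e), cons(c, e)))))  →  s(m(e, cons(s(e), cons(m(e, cons(s(e), cons(c, e)), s(cons(cons(e, c), c))), e)), m(cons(c, s(e)), s(s(c)), cons(s(e), cons(c, e)))))   [R7 at 1.2.1]
2. s(m(e, cons(s(e), cons(m(e, cons(s(e), cons(c, e)), s(cons(cons(e, c), c))), e)), m(cons(c, s(e)), s(s(c)), cons(s(e), cons(c, e)))))  →  s(m(e, cons(s(e), cons(c, e)), m(cons(c, s(e)), s(s(c)), cons(s(e), cons(c, e)))))   [R4 at 1.2.2.1]
3. s(m(e, cons(s(e), cons(c, e)), m(cons(c, s(e)), s(s(c)), cons(s(e), cons(c, e)))))  →  s(m(e, cons(s(e), cons(c, e)), s(s(c))))   [R7 at 1.3]
4. s(m(e, cons(s(e), cons(c, e)), s(s(c))))  →  s(c)   [R4 at 1]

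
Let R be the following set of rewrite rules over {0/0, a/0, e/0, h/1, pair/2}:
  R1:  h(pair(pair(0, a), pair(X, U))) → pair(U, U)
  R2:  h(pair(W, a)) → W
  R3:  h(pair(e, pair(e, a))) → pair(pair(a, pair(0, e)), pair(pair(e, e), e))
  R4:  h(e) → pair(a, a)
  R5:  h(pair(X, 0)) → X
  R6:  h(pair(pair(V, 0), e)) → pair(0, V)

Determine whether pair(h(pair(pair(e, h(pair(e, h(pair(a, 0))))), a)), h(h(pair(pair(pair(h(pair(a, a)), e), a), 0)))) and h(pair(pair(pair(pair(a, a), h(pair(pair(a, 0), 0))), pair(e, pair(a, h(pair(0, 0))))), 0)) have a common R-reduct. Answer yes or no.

Reduce t₁ = pair(h(pair(pair(e, h(pair(e, h(pair(a, 0))))), a)), h(h(pair(pair(pair(h(pair(a, a)), e), a), 0)))):
1. pair(h(pair(pair(e, h(pair(e, h(pair(a, 0))))), a)), h(h(pair(pair(pair(h(pair(a, a)), e), a), 0))))  →  pair(pair(e, h(pair(e, h(pair(a, 0))))), h(h(pair(pair(pair(h(pair(a, a)), e), a), 0))))   [R2 at 1]
2. pair(pair(e, h(pair(e, h(pair(a, 0))))), h(h(pair(pair(pair(h(pair(a, a)), e), a), 0))))  →  pair(pair(e, h(pair(e, a))), h(h(pair(pair(pair(h(pair(a, a)), e), a), 0))))   [R5 at 1.2.1.2]
3. pair(pair(e, h(pair(e, a))), h(h(pair(pair(pair(h(pair(a, a)), e), a), 0))))  →  pair(pair(e, e), h(h(pair(pair(pair(h(pair(a, a)), e), a), 0))))   [R2 at 1.2]
4. pair(pair(e, e), h(h(pair(pair(pair(h(pair(a, a)), e), a), 0))))  →  pair(pair(e, e), h(pair(pair(h(pair(a, a)), e), a)))   [R5 at 2.1]
5. pair(pair(e, e), h(pair(pair(h(pair(a, a)), e), a)))  →  pair(pair(e, e), pair(h(pair(a, a)), e))   [R2 at 2]
6. pair(pair(e, e), pair(h(pair(a, a)), e))  →  pair(pair(e, e), pair(a, e))   [R2 at 2.1]

Reduce t₂ = h(pair(pair(pair(pair(a, a), h(pair(pair(a, 0), 0))), pair(e, pair(a, h(pair(0, 0))))), 0)):
1. h(pair(pair(pair(pair(a, a), h(pair(pair(a, 0), 0))), pair(e, pair(a, h(pair(0, 0))))), 0))  →  pair(pair(pair(a, a), h(pair(pair(a, 0), 0))), pair(e, pair(a, h(pair(0, 0)))))   [R5 at ε]
2. pair(pair(pair(a, a), h(pair(pair(a, 0), 0))), pair(e, pair(a, h(pair(0, 0)))))  →  pair(pair(pair(a, a), pair(a, 0)), pair(e, pair(a, h(pair(0, 0)))))   [R5 at 1.2]
3. pair(pair(pair(a, a), pair(a, 0)), pair(e, pair(a, h(pair(0, 0)))))  →  pair(pair(pair(a, a), pair(a, 0)), pair(e, pair(a, 0)))   [R5 at 2.2.2]

no — NF(t₁) = pair(pair(e, e), pair(a, e)), NF(t₂) = pair(pair(pair(a, a), pair(a, 0)), pair(e, pair(a, 0)))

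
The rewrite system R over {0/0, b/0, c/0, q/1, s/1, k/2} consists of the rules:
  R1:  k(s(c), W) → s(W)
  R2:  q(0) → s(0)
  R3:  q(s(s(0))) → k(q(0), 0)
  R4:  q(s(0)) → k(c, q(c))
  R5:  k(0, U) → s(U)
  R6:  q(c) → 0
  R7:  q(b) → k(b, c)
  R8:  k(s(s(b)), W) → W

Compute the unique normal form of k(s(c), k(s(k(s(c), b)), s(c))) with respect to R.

s(s(c))

1. k(s(c), k(s(k(s(c), b)), s(c)))  →  s(k(s(k(s(c), b)), s(c)))   [R1 at ε]
2. s(k(s(k(s(c), b)), s(c)))  →  s(k(s(s(b)), s(c)))   [R1 at 1.1.1]
3. s(k(s(s(b)), s(c)))  →  s(s(c))   [R8 at 1]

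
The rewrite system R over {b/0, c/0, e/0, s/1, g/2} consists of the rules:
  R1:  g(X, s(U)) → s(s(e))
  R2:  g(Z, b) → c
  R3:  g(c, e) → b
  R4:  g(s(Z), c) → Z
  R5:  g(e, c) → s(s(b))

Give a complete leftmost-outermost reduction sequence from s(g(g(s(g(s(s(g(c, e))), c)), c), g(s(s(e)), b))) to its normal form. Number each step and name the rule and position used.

s(b)

1. s(g(g(s(g(s(s(g(c, e))), c)), c), g(s(s(e)), b)))  →  s(g(g(s(s(g(c, e))), c), g(s(s(e)), b)))   [R4 at 1.1]
2. s(g(g(s(s(g(c, e))), c), g(s(s(e)), b)))  →  s(g(s(g(c, e)), g(s(s(e)), b)))   [R4 at 1.1]
3. s(g(s(g(c, e)), g(s(s(e)), b)))  →  s(g(s(b), g(s(s(e)), b)))   [R3 at 1.1.1]
4. s(g(s(b), g(s(s(e)), b)))  →  s(g(s(b), c))   [R2 at 1.2]
5. s(g(s(b), c))  →  s(b)   [R4 at 1]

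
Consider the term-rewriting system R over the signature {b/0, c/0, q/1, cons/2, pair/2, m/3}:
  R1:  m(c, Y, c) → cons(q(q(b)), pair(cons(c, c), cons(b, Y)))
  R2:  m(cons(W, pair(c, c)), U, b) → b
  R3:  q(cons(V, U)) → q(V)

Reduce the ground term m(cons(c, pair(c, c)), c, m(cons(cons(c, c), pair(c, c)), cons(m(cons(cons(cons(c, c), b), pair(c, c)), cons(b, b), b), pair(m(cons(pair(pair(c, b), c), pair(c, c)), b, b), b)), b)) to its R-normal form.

b

1. m(cons(c, pair(c, c)), c, m(cons(cons(c, c), pair(c, c)), cons(m(cons(cons(cons(c, c), b), pair(c, c)), cons(b, b), b), pair(m(cons(pair(pair(c, b), c), pair(c, c)), b, b), b)), b))  →  m(cons(c, pair(c, c)), c, b)   [R2 at 3]
2. m(cons(c, pair(c, c)), c, b)  →  b   [R2 at ε]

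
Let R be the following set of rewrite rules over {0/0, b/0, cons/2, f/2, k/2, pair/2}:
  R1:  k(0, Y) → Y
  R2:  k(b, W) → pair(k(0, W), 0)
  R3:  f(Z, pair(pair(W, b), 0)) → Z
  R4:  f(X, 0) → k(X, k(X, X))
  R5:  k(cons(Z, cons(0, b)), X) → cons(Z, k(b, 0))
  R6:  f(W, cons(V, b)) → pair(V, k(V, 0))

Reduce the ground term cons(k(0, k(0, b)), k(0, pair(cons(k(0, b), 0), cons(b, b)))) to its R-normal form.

cons(b, pair(cons(b, 0), cons(b, b)))

1. cons(k(0, k(0, b)), k(0, pair(cons(k(0, b), 0), cons(b, b))))  →  cons(k(0, b), k(0, pair(cons(k(0, b), 0), cons(b, b))))   [R1 at 1]
2. cons(k(0, b), k(0, pair(cons(k(0, b), 0), cons(b, b))))  →  cons(b, k(0, pair(cons(k(0, b), 0), cons(b, b))))   [R1 at 1]
3. cons(b, k(0, pair(cons(k(0, b), 0), cons(b, b))))  →  cons(b, pair(cons(k(0, b), 0), cons(b, b)))   [R1 at 2]
4. cons(b, pair(cons(k(0, b), 0), cons(b, b)))  →  cons(b, pair(cons(b, 0), cons(b, b)))   [R1 at 2.1.1]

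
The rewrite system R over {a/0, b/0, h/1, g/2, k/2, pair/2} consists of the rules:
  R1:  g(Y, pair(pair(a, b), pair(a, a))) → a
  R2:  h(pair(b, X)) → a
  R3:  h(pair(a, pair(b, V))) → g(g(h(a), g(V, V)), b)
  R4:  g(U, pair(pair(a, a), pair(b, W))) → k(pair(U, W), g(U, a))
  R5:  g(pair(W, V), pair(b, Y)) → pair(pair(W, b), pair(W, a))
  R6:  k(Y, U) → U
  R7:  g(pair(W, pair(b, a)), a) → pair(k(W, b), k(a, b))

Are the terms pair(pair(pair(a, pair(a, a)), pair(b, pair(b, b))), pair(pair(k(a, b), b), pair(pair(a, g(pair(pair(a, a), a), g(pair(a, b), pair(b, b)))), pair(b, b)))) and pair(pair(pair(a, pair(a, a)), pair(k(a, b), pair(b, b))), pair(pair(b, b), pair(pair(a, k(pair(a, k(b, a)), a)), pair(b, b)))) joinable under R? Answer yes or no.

yes — NF(t₁) = pair(pair(pair(a, pair(a, a)), pair(b, pair(b, b))), pair(pair(b, b), pair(pair(a, a), pair(b, b)))), NF(t₂) = pair(pair(pair(a, pair(a, a)), pair(b, pair(b, b))), pair(pair(b, b), pair(pair(a, a), pair(b, b))))

Reduce t₁ = pair(pair(pair(a, pair(a, a)), pair(b, pair(b, b))), pair(pair(k(a, b), b), pair(pair(a, g(pair(pair(a, a), a), g(pair(a, b), pair(b, b)))), pair(b, b)))):
1. pair(pair(pair(a, pair(a, a)), pair(b, pair(b, b))), pair(pair(k(a, b), b), pair(pair(a, g(pair(pair(a, a), a), g(pair(a, b), pair(b, b)))), pair(b, b))))  →  pair(pair(pair(a, pair(a, a)), pair(b, pair(b, b))), pair(pair(b, b), pair(pair(a, g(pair(pair(a, a), a), g(pair(a, b), pair(b, b)))), pair(b, b))))   [R6 at 2.1.1]
2. pair(pair(pair(a, pair(a, a)), pair(b, pair(b, b))), pair(pair(b, b), pair(pair(a, g(pair(pair(a, a), a), g(pair(a, b), pair(b, b)))), pair(b, b))))  →  pair(pair(pair(a, pair(a, a)), pair(b, pair(b, b))), pair(pair(b, b), pair(pair(a, g(pair(pair(a, a), a), pair(pair(a, b), pair(a, a)))), pair(b, b))))   [R5 at 2.2.1.2.2]
3. pair(pair(pair(a, pair(a, a)), pair(b, pair(b, b))), pair(pair(b, b), pair(pair(a, g(pair(pair(a, a), a), pair(pair(a, b), pair(a, a)))), pair(b, b))))  →  pair(pair(pair(a, pair(a, a)), pair(b, pair(b, b))), pair(pair(b, b), pair(pair(a, a), pair(b, b))))   [R1 at 2.2.1.2]

Reduce t₂ = pair(pair(pair(a, pair(a, a)), pair(k(a, b), pair(b, b))), pair(pair(b, b), pair(pair(a, k(pair(a, k(b, a)), a)), pair(b, b)))):
1. pair(pair(pair(a, pair(a, a)), pair(k(a, b), pair(b, b))), pair(pair(b, b), pair(pair(a, k(pair(a, k(b, a)), a)), pair(b, b))))  →  pair(pair(pair(a, pair(a, a)), pair(b, pair(b, b))), pair(pair(b, b), pair(pair(a, k(pair(a, k(b, a)), a)), pair(b, b))))   [R6 at 1.2.1]
2. pair(pair(pair(a, pair(a, a)), pair(b, pair(b, b))), pair(pair(b, b), pair(pair(a, k(pair(a, k(b, a)), a)), pair(b, b))))  →  pair(pair(pair(a, pair(a, a)), pair(b, pair(b, b))), pair(pair(b, b), pair(pair(a, a), pair(b, b))))   [R6 at 2.2.1.2]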